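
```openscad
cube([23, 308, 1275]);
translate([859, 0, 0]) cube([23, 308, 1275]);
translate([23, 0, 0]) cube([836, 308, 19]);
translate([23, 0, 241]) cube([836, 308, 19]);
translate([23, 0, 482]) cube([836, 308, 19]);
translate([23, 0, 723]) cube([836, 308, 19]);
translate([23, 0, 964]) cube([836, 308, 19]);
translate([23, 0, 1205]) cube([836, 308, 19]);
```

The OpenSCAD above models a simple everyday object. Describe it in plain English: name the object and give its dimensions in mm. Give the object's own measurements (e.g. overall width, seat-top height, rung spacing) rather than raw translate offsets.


An open bookshelf. Two side panels, each 23 mm thick, 308 mm deep and 1275 mm tall, stand 882 mm apart (outside-to-outside). Between them sit 6 shelves, each 19 mm thick and 308 mm deep, spanning the full gap between the sides. The bottom shelf rests on the floor (its underside at z = 0) and the clear gap between one shelf's top and the next shelf's underside is 222 mm.


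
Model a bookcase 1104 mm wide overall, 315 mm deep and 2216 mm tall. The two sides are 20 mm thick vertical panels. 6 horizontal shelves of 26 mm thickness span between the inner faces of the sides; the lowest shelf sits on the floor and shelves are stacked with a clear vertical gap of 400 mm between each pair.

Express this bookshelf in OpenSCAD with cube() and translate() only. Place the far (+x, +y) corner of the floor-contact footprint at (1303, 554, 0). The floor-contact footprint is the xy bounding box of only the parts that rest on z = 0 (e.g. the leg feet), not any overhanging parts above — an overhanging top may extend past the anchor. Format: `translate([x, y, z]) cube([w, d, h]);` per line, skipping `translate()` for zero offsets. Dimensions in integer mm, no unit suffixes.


translate([199, 239, 0]) cube([20, 315, 2216]);
translate([1283, 239, 0]) cube([20, 315, 2216]);
translate([219, 239, 0]) cube([1064, 315, 26]);
translate([219, 239, 426]) cube([1064, 315, 26]);
translate([219, 239, 852]) cube([1064, 315, 26]);
translate([219, 239, 1278]) cube([1064, 315, 26]);
translate([219, 239, 1704]) cube([1064, 315, 26]);
translate([219, 239, 2130]) cube([1064, 315, 26]);


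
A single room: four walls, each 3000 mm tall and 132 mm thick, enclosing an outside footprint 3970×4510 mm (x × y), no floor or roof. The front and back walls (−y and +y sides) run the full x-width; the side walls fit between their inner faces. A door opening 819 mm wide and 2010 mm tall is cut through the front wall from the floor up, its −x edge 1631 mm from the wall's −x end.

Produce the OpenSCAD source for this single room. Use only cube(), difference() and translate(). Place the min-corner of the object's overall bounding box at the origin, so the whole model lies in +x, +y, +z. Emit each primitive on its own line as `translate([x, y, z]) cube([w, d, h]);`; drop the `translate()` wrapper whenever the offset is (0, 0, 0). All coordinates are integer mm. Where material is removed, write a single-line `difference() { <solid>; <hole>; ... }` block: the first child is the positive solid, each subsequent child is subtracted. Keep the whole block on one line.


difference() { cube([3970, 132, 3000]); translate([1631, 0, 0]) cube([819, 132, 2010]); }
translate([0, 4378, 0]) cube([3970, 132, 3000]);
translate([0, 132, 0]) cube([132, 4246, 3000]);
translate([3838, 132, 0]) cube([132, 4246, 3000]);


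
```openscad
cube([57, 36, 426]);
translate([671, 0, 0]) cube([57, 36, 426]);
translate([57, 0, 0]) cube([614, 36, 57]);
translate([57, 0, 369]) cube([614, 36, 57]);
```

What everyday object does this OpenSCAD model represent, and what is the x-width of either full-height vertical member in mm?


A picture frame. The border width is 57 mm.

Four thin pieces enclosing a rectangular opening — a picture frame. The two full-height stiles are 426 mm tall; the top rail sits at z = 369 and is 57 mm tall, so the border above the opening is 426 − 369 = 57 mm, matching the stile x-width.


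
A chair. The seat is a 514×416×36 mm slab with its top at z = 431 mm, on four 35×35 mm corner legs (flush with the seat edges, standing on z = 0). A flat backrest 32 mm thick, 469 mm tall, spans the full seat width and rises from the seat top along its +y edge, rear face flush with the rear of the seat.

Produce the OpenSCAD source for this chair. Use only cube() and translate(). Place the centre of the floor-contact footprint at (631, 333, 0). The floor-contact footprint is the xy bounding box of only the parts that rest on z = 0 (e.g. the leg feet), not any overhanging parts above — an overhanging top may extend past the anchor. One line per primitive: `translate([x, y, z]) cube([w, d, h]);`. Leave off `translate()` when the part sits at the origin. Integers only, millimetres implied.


translate([374, 125, 395]) cube([514, 416, 36]);
translate([374, 125, 0]) cube([35, 35, 395]);
translate([853, 125, 0]) cube([35, 35, 395]);
translate([374, 506, 0]) cube([35, 35, 395]);
translate([853, 506, 0]) cube([35, 35, 395]);
translate([374, 509, 431]) cube([514, 32, 469]);


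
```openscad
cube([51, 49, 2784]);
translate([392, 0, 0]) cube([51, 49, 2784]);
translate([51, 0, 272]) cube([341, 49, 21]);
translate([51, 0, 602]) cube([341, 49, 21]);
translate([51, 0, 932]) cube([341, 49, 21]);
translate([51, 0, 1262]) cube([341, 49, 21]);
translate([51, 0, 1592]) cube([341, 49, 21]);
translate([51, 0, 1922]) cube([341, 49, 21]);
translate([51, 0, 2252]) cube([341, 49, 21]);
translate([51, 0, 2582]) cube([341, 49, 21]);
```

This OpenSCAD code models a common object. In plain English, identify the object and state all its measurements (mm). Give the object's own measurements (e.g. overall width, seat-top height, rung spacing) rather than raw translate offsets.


A straight ladder. Two 51×49 mm vertical rails, 2784 mm tall, stand 443 mm apart (outside-to-outside) with their front faces coplanar on the −y side. 8 rungs, each 49 mm deep and 21 mm tall, span between the inner faces of the rails, front faces flush with the rails. The lowest rung's underside is at z = 272 mm and rungs are spaced 330 mm apart (underside to underside).


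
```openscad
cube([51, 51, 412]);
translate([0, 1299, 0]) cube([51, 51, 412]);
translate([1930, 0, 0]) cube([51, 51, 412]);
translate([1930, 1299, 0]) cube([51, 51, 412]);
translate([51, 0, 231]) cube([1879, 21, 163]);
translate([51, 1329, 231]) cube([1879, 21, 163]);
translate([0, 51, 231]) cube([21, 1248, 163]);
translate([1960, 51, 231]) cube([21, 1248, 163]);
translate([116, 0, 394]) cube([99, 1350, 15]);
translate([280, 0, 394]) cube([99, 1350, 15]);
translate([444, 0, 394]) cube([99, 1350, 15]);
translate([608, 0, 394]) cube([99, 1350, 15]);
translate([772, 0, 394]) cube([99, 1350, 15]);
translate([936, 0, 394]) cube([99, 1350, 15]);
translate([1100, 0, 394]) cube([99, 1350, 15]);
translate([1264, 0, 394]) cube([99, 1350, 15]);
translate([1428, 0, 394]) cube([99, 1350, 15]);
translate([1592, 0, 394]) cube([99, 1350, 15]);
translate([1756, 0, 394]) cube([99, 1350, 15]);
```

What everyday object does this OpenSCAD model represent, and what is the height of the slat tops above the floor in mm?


A bed frame. The slat-top height is 409 mm.

Four posts, four rails, and a row of slats — a bed frame. Slats sit on the rails at z = 231 + 163 = 394; with slat thickness 15, the top is 409 mm.


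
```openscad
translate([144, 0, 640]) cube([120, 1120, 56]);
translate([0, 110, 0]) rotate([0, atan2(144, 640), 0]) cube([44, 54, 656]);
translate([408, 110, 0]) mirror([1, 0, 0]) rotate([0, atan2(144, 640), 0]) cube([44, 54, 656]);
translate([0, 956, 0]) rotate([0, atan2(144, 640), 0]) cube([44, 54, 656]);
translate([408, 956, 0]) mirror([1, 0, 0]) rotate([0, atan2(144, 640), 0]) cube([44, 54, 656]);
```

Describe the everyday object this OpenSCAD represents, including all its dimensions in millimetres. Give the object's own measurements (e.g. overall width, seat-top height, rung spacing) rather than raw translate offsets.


A sawhorse. A 120×1120×56 mm beam (x, y, z) sits on two A-frame leg pairs. Each pair is two raked legs of 44×54 mm section (54 mm along y) splaying symmetrically in x. Each leg rises 640 mm vertically over 144 mm of horizontal reach and is 656 mm long along its own axis. Every leg's outer bottom edge rests on the floor and its outer top edge meets a bottom edge of the beam — the left legs (tilting toward +x) meet the beam's −x bottom edge, the right legs (their mirror images, tilting toward −x) meet its +x bottom edge — so the leg tops tuck under the beam, the beam's underside is 640 mm above the floor, and the feet are 408 mm apart outside-to-outside with the beam centred between them. The two leg pairs are set in 110 mm from either end of the beam.


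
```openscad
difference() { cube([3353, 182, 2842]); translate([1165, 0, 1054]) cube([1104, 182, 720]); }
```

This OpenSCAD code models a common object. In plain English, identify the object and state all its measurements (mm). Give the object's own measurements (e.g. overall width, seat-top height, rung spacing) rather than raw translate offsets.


A wall 3353 mm long (x), 182 mm thick (y), 2842 mm tall, with a rectangular window opening cut through it. The opening is 1104 mm wide and 720 mm tall; its sill is at z = 1054 mm and its near (−x) edge is 1165 mm from the wall's −x end. The opening passes through the full wall thickness.


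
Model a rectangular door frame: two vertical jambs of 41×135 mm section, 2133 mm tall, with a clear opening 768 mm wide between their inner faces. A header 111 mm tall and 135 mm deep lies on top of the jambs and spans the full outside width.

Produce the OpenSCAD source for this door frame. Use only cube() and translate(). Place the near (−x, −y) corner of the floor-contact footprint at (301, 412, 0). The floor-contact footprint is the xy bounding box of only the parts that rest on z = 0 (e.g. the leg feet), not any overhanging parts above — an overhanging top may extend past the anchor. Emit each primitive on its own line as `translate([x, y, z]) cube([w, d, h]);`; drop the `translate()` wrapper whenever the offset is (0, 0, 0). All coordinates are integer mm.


translate([301, 412, 0]) cube([41, 135, 2133]);
translate([1110, 412, 0]) cube([41, 135, 2133]);
translate([301, 412, 2133]) cube([850, 135, 111]);


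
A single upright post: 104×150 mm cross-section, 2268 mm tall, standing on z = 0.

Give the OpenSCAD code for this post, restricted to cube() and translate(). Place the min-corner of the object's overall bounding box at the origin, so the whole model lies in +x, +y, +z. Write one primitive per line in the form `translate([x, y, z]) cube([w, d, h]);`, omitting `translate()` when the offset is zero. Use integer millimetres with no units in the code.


cube([104, 150, 2268]);


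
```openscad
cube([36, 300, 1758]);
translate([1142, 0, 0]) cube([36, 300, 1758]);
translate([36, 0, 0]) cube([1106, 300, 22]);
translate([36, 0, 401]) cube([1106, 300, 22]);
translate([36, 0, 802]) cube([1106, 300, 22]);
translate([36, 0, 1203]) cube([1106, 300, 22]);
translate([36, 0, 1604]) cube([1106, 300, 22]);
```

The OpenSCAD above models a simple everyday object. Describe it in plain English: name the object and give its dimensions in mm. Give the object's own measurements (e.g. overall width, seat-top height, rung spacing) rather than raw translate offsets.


An open bookshelf. Two side panels, each 36 mm thick, 300 mm deep and 1758 mm tall, stand 1178 mm apart (outside-to-outside). Between them sit 5 shelves, each 22 mm thick and 300 mm deep, spanning the full gap between the sides. The bottom shelf rests on the floor (its underside at z = 0) and the clear gap between one shelf's top and the next shelf's underside is 379 mm.


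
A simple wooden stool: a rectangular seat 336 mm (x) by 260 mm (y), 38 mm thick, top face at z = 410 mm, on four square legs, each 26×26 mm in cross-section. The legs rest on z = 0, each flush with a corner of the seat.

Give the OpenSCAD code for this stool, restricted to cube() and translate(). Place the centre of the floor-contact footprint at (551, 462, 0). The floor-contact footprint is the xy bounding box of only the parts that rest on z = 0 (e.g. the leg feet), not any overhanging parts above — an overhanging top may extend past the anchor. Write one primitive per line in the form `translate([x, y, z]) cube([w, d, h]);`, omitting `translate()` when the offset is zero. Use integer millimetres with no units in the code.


translate([383, 332, 372]) cube([336, 260, 38]);
translate([383, 332, 0]) cube([26, 26, 372]);
translate([693, 332, 0]) cube([26, 26, 372]);
translate([383, 566, 0]) cube([26, 26, 372]);
translate([693, 566, 0]) cube([26, 26, 372]);


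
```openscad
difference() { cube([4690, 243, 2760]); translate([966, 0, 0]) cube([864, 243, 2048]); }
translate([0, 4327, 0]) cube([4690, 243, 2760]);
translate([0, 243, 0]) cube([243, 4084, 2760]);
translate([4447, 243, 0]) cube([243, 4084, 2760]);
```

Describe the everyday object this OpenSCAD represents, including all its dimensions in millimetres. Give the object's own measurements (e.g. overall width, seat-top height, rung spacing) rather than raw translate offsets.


A single room: four walls, each 2760 mm tall and 243 mm thick, enclosing an outside footprint 4690×4570 mm (x × y), no floor or roof. The front and back walls (−y and +y sides) run the full x-width; the side walls fit between their inner faces. A door opening 864 mm wide and 2048 mm tall is cut through the front wall from the floor up, its −x edge 966 mm from the wall's −x end.


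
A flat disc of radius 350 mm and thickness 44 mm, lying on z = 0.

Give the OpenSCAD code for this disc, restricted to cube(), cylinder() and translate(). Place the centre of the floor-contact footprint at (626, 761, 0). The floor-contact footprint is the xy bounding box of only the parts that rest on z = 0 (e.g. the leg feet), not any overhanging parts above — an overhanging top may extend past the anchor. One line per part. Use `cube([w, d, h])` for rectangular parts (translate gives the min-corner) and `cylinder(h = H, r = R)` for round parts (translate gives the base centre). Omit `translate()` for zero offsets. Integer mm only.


translate([626, 761, 0]) cylinder(h = 44, r = 350);


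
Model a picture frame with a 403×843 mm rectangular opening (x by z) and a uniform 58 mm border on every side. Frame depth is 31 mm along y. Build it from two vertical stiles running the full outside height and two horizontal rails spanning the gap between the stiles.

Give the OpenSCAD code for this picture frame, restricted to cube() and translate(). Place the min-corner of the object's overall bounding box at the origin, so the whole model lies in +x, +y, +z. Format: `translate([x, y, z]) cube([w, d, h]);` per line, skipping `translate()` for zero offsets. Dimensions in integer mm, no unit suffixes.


cube([58, 31, 959]);
translate([461, 0, 0]) cube([58, 31, 959]);
translate([58, 0, 0]) cube([403, 31, 58]);
translate([58, 0, 901]) cube([403, 31, 58]);


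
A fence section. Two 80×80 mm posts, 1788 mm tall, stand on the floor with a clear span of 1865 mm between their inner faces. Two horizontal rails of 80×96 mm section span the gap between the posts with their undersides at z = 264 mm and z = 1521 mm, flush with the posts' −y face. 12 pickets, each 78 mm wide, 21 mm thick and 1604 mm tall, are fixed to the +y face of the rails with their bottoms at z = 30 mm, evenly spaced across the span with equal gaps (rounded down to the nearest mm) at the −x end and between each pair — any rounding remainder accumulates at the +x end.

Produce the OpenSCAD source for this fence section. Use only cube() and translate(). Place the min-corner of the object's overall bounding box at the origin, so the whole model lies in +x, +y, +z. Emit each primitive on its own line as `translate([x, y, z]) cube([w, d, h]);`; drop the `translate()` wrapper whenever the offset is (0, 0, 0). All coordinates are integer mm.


cube([80, 80, 1788]);
translate([1945, 0, 0]) cube([80, 80, 1788]);
translate([80, 0, 264]) cube([1865, 80, 96]);
translate([80, 0, 1521]) cube([1865, 80, 96]);
translate([151, 80, 30]) cube([78, 21, 1604]);
translate([300, 80, 30]) cube([78, 21, 1604]);
translate([449, 80, 30]) cube([78, 21, 1604]);
translate([598, 80, 30]) cube([78, 21, 1604]);
translate([747, 80, 30]) cube([78, 21, 1604]);
translate([896, 80, 30]) cube([78, 21, 1604]);
translate([1045, 80, 30]) cube([78, 21, 1604]);
translate([1194, 80, 30]) cube([78, 21, 1604]);
translate([1343, 80, 30]) cube([78, 21, 1604]);
translate([1492, 80, 30]) cube([78, 21, 1604]);
translate([1641, 80, 30]) cube([78, 21, 1604]);
translate([1790, 80, 30]) cube([78, 21, 1604]);


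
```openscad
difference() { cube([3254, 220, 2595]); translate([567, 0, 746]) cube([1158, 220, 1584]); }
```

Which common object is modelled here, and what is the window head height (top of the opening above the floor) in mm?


A wall with a window opening. The window head height is 2330 mm.

A wall with a rectangular opening subtracted — a window. Sill at z = 746, opening 1584 mm tall, so the head is at 746 + 1584 = 2330 mm.


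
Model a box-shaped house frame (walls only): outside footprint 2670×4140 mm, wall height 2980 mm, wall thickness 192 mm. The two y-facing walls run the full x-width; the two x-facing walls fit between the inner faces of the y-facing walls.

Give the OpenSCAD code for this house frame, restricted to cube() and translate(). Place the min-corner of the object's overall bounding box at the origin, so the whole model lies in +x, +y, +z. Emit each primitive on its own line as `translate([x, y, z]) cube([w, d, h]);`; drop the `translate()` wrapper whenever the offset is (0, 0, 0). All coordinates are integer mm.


cube([2670, 192, 2980]);
translate([0, 3948, 0]) cube([2670, 192, 2980]);
translate([0, 192, 0]) cube([192, 3756, 2980]);
translate([2478, 192, 0]) cube([192, 3756, 2980]);


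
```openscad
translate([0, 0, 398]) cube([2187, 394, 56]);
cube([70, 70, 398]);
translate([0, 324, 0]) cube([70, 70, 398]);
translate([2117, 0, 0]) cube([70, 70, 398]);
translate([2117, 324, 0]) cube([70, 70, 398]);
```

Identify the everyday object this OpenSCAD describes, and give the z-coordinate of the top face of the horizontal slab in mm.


A bench. The seat-top height is 454 mm.

A long slab on four corner posts — a bench. The slab sits at z = 398 with thickness 56, so the top is 398 + 56 = 454 mm.


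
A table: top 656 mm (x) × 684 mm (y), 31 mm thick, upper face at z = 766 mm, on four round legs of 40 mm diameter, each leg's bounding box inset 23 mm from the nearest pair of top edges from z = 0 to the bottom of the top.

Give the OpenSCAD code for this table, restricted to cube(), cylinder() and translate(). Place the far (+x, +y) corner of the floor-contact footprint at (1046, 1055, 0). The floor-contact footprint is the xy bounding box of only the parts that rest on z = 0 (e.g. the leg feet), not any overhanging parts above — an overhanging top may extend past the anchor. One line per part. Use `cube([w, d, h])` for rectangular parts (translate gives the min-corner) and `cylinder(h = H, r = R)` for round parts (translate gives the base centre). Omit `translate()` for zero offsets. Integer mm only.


translate([413, 394, 735]) cube([656, 684, 31]);
translate([456, 437, 0]) cylinder(h = 735, r = 20);
translate([1026, 437, 0]) cylinder(h = 735, r = 20);
translate([456, 1035, 0]) cylinder(h = 735, r = 20);
translate([1026, 1035, 0]) cylinder(h = 735, r = 20);


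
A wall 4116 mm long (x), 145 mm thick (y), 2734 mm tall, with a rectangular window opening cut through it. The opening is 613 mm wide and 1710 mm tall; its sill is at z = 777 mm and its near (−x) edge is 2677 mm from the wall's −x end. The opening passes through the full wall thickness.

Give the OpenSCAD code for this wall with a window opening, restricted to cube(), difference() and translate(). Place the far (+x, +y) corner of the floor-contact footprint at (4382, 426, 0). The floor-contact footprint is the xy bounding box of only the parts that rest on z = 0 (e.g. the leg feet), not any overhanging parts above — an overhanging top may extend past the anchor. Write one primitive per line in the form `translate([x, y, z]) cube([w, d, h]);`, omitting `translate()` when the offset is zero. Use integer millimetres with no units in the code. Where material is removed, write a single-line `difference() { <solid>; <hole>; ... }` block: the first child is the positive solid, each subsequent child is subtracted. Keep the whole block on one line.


difference() { translate([266, 281, 0]) cube([4116, 145, 2734]); translate([2943, 281, 777]) cube([613, 145, 1710]); }


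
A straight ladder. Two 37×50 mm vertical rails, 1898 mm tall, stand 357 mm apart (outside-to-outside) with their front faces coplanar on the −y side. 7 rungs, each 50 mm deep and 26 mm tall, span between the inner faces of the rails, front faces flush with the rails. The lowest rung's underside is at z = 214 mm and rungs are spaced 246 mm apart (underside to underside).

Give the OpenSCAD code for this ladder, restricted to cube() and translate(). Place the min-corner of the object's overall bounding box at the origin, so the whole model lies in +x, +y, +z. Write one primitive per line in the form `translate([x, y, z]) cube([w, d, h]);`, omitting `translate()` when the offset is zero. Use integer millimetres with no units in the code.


cube([37, 50, 1898]);
translate([320, 0, 0]) cube([37, 50, 1898]);
translate([37, 0, 214]) cube([283, 50, 26]);
translate([37, 0, 460]) cube([283, 50, 26]);
translate([37, 0, 706]) cube([283, 50, 26]);
translate([37, 0, 952]) cube([283, 50, 26]);
translate([37, 0, 1198]) cube([283, 50, 26]);
translate([37, 0, 1444]) cube([283, 50, 26]);
translate([37, 0, 1690]) cube([283, 50, 26]);


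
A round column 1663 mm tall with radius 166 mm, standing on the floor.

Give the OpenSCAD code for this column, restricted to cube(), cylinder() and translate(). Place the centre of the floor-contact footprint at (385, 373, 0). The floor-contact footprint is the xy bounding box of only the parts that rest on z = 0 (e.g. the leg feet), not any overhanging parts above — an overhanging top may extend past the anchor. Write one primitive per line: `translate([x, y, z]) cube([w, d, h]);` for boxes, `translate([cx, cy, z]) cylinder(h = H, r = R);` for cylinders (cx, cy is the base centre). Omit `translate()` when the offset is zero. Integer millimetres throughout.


translate([385, 373, 0]) cylinder(h = 1663, r = 166);


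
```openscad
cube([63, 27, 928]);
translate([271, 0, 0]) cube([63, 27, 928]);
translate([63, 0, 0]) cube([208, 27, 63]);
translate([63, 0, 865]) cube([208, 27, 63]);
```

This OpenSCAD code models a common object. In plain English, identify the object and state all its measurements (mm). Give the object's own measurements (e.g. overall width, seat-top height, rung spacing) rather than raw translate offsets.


A rectangular picture frame lying in the x–z plane (depth along y). The opening is 208 mm wide (x) by 802 mm tall (z), surrounded by a border 63 mm wide on all four sides. The frame is 27 mm deep and is made of two full-height vertical stiles with two horizontal rails fitted between them.


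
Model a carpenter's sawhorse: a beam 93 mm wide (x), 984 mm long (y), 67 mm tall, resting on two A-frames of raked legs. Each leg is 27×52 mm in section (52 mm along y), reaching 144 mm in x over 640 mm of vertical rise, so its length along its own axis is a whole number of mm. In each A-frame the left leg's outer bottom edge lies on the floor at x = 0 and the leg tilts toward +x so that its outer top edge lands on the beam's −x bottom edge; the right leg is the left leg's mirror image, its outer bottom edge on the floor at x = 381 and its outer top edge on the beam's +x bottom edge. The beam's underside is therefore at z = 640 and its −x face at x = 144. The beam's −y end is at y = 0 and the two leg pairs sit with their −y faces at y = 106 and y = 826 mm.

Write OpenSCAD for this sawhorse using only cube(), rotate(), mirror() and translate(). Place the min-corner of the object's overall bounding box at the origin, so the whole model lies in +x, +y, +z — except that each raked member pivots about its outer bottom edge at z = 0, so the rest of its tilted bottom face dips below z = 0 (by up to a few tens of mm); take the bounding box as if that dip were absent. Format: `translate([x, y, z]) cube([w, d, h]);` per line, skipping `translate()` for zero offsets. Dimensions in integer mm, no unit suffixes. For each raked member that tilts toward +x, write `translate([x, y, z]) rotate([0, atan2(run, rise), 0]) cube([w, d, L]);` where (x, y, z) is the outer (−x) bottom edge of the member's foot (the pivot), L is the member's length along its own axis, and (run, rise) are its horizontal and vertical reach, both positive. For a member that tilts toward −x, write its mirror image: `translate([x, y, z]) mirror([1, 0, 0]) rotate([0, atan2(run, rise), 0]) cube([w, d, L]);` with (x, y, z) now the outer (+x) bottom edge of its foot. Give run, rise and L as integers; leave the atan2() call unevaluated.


// leg length = √(144² + 640²) = 656
// right-leg outer foot x = 2·144 + 93 = 381
// beam min-corner = (144, 0, 640)
translate([144, 0, 640]) cube([93, 984, 67]);
translate([0, 106, 0]) rotate([0, atan2(144, 640), 0]) cube([27, 52, 656]);
translate([381, 106, 0]) mirror([1, 0, 0]) rotate([0, atan2(144, 640), 0]) cube([27, 52, 656]);
translate([0, 826, 0]) rotate([0, atan2(144, 640), 0]) cube([27, 52, 656]);
translate([381, 826, 0]) mirror([1, 0, 0]) rotate([0, atan2(144, 640), 0]) cube([27, 52, 656]);


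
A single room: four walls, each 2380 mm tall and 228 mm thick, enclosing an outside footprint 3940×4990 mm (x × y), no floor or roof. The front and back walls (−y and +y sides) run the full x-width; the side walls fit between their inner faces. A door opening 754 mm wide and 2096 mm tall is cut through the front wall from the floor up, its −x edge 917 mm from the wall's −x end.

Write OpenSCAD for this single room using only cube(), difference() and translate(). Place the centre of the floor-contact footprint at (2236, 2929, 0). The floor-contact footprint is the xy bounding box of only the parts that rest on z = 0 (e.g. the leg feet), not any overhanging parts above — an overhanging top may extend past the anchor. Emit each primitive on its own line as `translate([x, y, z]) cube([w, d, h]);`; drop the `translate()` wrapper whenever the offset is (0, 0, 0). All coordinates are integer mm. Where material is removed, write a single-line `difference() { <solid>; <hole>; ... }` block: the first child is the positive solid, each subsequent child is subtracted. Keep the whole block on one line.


difference() { translate([266, 434, 0]) cube([3940, 228, 2380]); translate([1183, 434, 0]) cube([754, 228, 2096]); }
translate([266, 5196, 0]) cube([3940, 228, 2380]);
translate([266, 662, 0]) cube([228, 4534, 2380]);
translate([3978, 662, 0]) cube([228, 4534, 2380]);


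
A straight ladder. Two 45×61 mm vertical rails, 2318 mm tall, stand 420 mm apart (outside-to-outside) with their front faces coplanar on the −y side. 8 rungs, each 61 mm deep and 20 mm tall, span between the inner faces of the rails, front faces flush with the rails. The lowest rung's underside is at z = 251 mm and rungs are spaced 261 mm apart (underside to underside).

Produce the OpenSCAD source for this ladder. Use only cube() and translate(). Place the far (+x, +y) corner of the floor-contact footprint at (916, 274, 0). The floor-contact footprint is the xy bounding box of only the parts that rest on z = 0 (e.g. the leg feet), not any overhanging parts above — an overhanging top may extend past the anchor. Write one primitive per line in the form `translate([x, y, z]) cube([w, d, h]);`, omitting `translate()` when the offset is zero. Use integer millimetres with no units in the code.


// rung span = 420 - 2*45 = 330
// rung[k] z = 251 + k*261
translate([496, 213, 0]) cube([45, 61, 2318]);
translate([871, 213, 0]) cube([45, 61, 2318]);
translate([541, 213, 251]) cube([330, 61, 20]);
translate([541, 213, 512]) cube([330, 61, 20]);
translate([541, 213, 773]) cube([330, 61, 20]);
translate([541, 213, 1034]) cube([330, 61, 20]);
translate([541, 213, 1295]) cube([330, 61, 20]);
translate([541, 213, 1556]) cube([330, 61, 20]);
translate([541, 213, 1817]) cube([330, 61, 20]);
translate([541, 213, 2078]) cube([330, 61, 20]);


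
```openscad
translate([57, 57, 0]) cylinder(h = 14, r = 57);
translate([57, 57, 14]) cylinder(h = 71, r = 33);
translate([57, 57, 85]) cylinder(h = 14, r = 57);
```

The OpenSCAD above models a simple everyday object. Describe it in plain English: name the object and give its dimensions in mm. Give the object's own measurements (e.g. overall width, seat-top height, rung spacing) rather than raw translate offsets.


A spool: two coaxial disc flanges of radius 57 mm and thickness 14 mm, joined by a core cylinder of radius 33 mm and height 71 mm. The lower flange rests on z = 0 and the three cylinders share a vertical axis.


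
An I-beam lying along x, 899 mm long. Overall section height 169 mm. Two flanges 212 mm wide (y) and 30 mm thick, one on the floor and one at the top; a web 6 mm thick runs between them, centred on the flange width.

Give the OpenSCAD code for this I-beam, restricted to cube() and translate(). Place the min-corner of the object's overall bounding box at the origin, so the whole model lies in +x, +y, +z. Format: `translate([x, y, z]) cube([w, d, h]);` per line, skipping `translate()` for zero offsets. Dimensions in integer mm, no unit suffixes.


cube([899, 212, 30]);
translate([0, 103, 30]) cube([899, 6, 109]);
translate([0, 0, 139]) cube([899, 212, 30]);


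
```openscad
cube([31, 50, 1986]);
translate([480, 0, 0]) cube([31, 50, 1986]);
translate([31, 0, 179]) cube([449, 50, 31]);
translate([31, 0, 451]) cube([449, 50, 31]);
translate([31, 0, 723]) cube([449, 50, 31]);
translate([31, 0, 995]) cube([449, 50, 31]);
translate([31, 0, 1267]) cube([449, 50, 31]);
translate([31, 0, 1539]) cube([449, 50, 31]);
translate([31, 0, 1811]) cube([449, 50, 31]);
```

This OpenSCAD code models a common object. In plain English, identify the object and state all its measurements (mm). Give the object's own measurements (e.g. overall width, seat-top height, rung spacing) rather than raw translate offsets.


A straight ladder. Two 31×50 mm vertical rails, 1986 mm tall, stand 511 mm apart (outside-to-outside) with their front faces coplanar on the −y side. 7 rungs, each 50 mm deep and 31 mm tall, span between the inner faces of the rails, front faces flush with the rails. The lowest rung's underside is at z = 179 mm and rungs are spaced 272 mm apart (underside to underside).


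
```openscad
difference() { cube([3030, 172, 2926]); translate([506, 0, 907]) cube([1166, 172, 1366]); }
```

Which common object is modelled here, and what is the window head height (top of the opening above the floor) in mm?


A wall with a window opening. The window head height is 2273 mm.

A wall with a rectangular opening subtracted — a window. Sill at z = 907, opening 1366 mm tall, so the head is at 907 + 1366 = 2273 mm.


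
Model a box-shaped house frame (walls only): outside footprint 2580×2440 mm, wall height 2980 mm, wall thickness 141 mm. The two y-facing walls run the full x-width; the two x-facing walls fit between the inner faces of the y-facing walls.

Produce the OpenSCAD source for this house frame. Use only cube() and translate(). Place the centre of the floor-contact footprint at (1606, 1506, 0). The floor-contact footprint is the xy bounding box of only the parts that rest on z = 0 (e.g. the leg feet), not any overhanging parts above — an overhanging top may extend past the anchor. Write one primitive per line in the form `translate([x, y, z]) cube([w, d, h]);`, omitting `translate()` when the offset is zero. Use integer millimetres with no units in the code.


translate([316, 286, 0]) cube([2580, 141, 2980]);
translate([316, 2585, 0]) cube([2580, 141, 2980]);
translate([316, 427, 0]) cube([141, 2158, 2980]);
translate([2755, 427, 0]) cube([141, 2158, 2980]);


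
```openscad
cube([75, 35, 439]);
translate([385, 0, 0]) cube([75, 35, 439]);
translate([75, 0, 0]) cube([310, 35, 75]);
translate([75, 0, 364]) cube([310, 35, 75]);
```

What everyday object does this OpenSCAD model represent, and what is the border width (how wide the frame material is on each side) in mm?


A picture frame. The border width is 75 mm.

Four thin pieces enclosing a rectangular opening — a picture frame. The two full-height stiles are 439 mm tall; the top rail sits at z = 364 and is 75 mm tall, so the border above the opening is 439 − 364 = 75 mm, matching the stile x-width.


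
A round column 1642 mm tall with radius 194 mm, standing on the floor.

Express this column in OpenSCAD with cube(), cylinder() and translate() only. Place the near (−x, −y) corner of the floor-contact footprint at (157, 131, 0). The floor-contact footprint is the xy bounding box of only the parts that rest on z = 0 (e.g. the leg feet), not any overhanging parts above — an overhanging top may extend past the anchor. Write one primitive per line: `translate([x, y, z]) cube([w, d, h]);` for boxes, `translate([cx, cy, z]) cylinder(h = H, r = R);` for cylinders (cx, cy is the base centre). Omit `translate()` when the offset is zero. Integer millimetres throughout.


translate([351, 325, 0]) cylinder(h = 1642, r = 194);


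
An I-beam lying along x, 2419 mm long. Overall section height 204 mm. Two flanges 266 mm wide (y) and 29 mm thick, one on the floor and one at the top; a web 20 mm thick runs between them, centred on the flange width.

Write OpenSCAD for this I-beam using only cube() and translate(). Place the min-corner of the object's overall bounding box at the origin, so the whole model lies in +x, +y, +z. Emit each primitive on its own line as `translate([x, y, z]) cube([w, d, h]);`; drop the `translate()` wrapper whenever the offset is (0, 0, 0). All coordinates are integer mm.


cube([2419, 266, 29]);
translate([0, 123, 29]) cube([2419, 20, 146]);
translate([0, 0, 175]) cube([2419, 266, 29]);


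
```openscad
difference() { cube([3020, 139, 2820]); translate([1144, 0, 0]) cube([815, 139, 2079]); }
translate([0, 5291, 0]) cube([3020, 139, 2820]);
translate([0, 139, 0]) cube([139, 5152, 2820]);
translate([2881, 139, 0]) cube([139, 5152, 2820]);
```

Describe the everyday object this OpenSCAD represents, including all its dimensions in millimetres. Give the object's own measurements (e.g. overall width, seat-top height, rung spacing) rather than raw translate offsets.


A single room: four walls, each 2820 mm tall and 139 mm thick, enclosing an outside footprint 3020×5430 mm (x × y), no floor or roof. The front and back walls (−y and +y sides) run the full x-width; the side walls fit between their inner faces. A door opening 815 mm wide and 2079 mm tall is cut through the front wall from the floor up, its −x edge 1144 mm from the wall's −x end.


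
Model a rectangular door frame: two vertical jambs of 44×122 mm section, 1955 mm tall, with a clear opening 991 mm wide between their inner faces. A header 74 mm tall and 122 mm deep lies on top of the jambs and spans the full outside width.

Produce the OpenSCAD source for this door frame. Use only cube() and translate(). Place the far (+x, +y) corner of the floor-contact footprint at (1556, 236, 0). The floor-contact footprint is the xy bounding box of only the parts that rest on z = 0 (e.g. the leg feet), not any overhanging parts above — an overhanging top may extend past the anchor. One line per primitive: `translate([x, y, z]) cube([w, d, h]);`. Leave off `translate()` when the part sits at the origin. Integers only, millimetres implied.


translate([477, 114, 0]) cube([44, 122, 1955]);
translate([1512, 114, 0]) cube([44, 122, 1955]);
translate([477, 114, 1955]) cube([1079, 122, 74]);


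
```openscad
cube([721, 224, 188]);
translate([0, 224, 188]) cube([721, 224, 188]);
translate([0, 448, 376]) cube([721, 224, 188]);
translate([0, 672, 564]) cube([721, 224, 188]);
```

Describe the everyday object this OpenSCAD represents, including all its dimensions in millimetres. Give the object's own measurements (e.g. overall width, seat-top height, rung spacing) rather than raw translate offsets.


A straight staircase of 4 solid steps. Each step is 721 mm wide (x), 224 mm deep (y, the going) and 188 mm tall (the rise). The first step rests on the floor; each subsequent step sits one going further in +y and one rise higher in +z, directly behind and above the previous step with no overlap.


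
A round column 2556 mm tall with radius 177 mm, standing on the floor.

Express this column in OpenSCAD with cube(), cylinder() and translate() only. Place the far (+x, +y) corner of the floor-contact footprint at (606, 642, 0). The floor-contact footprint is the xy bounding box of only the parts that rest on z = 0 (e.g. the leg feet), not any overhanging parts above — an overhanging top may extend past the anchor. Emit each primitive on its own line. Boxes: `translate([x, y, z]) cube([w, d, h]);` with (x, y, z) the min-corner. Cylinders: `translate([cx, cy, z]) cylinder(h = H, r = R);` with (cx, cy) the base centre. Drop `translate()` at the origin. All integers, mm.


translate([429, 465, 0]) cylinder(h = 2556, r = 177);


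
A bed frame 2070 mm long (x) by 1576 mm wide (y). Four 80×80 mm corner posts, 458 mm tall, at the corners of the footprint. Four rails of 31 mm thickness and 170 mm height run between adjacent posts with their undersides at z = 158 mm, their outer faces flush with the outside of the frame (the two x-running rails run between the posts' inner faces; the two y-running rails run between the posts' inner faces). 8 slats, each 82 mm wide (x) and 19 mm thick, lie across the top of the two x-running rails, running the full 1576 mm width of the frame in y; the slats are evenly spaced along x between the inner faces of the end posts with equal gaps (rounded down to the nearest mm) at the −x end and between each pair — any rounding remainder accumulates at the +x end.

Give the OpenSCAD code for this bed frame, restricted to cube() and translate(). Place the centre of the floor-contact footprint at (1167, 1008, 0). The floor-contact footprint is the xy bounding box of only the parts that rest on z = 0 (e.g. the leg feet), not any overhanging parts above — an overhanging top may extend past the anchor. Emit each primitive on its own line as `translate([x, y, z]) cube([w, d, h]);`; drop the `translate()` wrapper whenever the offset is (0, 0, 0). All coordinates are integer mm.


translate([132, 220, 0]) cube([80, 80, 458]);
translate([132, 1716, 0]) cube([80, 80, 458]);
translate([2122, 220, 0]) cube([80, 80, 458]);
translate([2122, 1716, 0]) cube([80, 80, 458]);
translate([212, 220, 158]) cube([1910, 31, 170]);
translate([212, 1765, 158]) cube([1910, 31, 170]);
translate([132, 300, 158]) cube([31, 1416, 170]);
translate([2171, 300, 158]) cube([31, 1416, 170]);
translate([351, 220, 328]) cube([82, 1576, 19]);
translate([572, 220, 328]) cube([82, 1576, 19]);
translate([793, 220, 328]) cube([82, 1576, 19]);
translate([1014, 220, 328]) cube([82, 1576, 19]);
translate([1235, 220, 328]) cube([82, 1576, 19]);
translate([1456, 220, 328]) cube([82, 1576, 19]);
translate([1677, 220, 328]) cube([82, 1576, 19]);
translate([1898, 220, 328]) cube([82, 1576, 19]);


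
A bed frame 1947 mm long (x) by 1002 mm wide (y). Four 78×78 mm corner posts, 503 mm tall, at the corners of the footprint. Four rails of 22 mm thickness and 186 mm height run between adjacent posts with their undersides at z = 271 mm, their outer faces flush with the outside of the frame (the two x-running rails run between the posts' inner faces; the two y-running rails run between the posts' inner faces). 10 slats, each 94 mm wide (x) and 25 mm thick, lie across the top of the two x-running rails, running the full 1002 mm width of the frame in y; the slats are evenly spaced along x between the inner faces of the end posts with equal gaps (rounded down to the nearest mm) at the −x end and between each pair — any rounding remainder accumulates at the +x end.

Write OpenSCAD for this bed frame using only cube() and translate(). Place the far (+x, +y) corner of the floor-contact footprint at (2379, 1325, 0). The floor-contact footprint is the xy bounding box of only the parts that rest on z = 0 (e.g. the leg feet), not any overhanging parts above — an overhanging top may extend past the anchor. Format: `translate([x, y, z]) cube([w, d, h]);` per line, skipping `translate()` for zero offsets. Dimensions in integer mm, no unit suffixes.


// slat z = rail_z + rail_h = 271 + 186 = 457
// slat gap = ⌊(1791 − 10·94) / 11⌋ = 77
translate([432, 323, 0]) cube([78, 78, 503]);
translate([432, 1247, 0]) cube([78, 78, 503]);
translate([2301, 323, 0]) cube([78, 78, 503]);
translate([2301, 1247, 0]) cube([78, 78, 503]);
translate([510, 323, 271]) cube([1791, 22, 186]);
translate([510, 1303, 271]) cube([1791, 22, 186]);
translate([432, 401, 271]) cube([22, 846, 186]);
translate([2357, 401, 271]) cube([22, 846, 186]);
translate([587, 323, 457]) cube([94, 1002, 25]);
translate([758, 323, 457]) cube([94, 1002, 25]);
translate([929, 323, 457]) cube([94, 1002, 25]);
translate([1100, 323, 457]) cube([94, 1002, 25]);
translate([1271, 323, 457]) cube([94, 1002, 25]);
translate([1442, 323, 457]) cube([94, 1002, 25]);
translate([1613, 323, 457]) cube([94, 1002, 25]);
translate([1784, 323, 457]) cube([94, 1002, 25]);
translate([1955, 323, 457]) cube([94, 1002, 25]);
translate([2126, 323, 457]) cube([94, 1002, 25]);
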